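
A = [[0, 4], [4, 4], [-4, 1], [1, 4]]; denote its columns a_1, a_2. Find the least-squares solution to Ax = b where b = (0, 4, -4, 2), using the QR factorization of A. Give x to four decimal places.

a_1 = (0, 4, -4, 1); ‖a_1‖ = 5.7446, so q_1 = (0.0000, 0.6963, -0.6963, 0.1741).
q_1·a_2 = 0.0000·4 + 0.6963·4 + (-0.6963)·1 + 0.1741·4 = 2.7852.
u_2 = a_2 − 2.7852·q_1 = (4.0000, 2.0606, 2.9394, 3.5152).
‖u_2‖ = 6.4220, so q_2 = (0.6229, 0.3209, 0.4577, 0.5474).
Qᵀb = (5.9186, 0.5474).
Back-substitute: x_2 = 0.5474/6.4220 = 0.0852.
x_1 = (5.9186 − 2.7852·0.0852)/5.7446 = 0.9890.

x = (0.9890, 0.0852)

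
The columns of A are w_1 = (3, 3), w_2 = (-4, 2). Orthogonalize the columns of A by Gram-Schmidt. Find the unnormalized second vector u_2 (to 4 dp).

e_1 = w_1/‖w_1‖ = (3, 3)/4.2426 = (0.7071, 0.7071).
r_{12} = e_1·w_2 = -1.4142.
u_2 = w_2 + 1.4142·e_1 = (-3.0000, 3.0000).

u_2 = (-3.0000, 3.0000)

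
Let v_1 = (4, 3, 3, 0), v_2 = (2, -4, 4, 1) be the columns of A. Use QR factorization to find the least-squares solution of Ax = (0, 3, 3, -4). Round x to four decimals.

x = (0.5846, -0.2345)

q_1 = v_1/‖v_1‖ = (4, 3, 3, 0)/5.8310 = (0.6860, 0.5145, 0.5145, 0.0000).
r_{12} = q_1·v_2 = 1.3720.
u_2 = v_2 − 1.3720·q_1 = (1.0588, -4.7059, 3.2941, 1.0000).
‖u_2‖ = 5.9260, so q_2 = (0.1787, -0.7941, 0.5559, 0.1687).
Qᵀb = (3.0870, -1.3897).
Back-substitute: x_2 = -1.3897/5.9260 = -0.2345.
x_1 = (3.0870 − 1.3720·(-0.2345))/5.8310 = 0.5846.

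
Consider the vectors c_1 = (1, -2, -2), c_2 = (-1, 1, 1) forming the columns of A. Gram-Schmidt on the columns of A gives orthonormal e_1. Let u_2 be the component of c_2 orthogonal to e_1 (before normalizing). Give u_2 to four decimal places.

e_1 = c_1/‖c_1‖ = (1, -2, -2)/3.0000 = (0.3333, -0.6667, -0.6667).
r_{12} = e_1·c_2 = -1.6667.
u_2 = c_2 + 1.6667·e_1 = (-0.4444, -0.1111, -0.1111).

u_2 = (-0.4444, -0.1111, -0.1111)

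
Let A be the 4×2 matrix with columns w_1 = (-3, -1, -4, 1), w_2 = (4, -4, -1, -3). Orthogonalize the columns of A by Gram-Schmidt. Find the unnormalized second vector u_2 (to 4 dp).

u_2 = (3.2222, -4.2593, -2.0370, -2.7407)

w_1 = (-3, -1, -4, 1); ‖w_1‖ = 5.1962, so q_1 = (-0.5774, -0.1925, -0.7698, 0.1925).
q_1·w_2 = (-0.5774)·4 + (-0.1925)·(-4) + (-0.7698)·(-1) + 0.1925·(-3) = -1.3472.
u_2 = w_2 + 1.3472·q_1 = (3.2222, -4.2593, -2.0370, -2.7407).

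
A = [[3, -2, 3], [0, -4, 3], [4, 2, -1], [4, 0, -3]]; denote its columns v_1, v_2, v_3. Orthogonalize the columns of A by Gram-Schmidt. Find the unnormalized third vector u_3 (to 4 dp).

u_3 = (1.7469, -0.2898, 1.1673, -2.4776)

q_1 = v_1/‖v_1‖ = (3, 0, 4, 4)/6.4031 = (0.4685, 0.0000, 0.6247, 0.6247).
r_{12} = q_1·v_2 = 0.3123.
u_2 = v_2 − 0.3123·q_1 = (-2.1463, -4.0000, 1.8049, -0.1951).
‖u_2‖ = 4.8890, so q_2 = (-0.4390, -0.8182, 0.3692, -0.0399).
r_{13} = q_1·v_3 = -1.0932; r_{23} = q_2·v_3 = -4.0210.
u_3 = v_3 + 1.0932·q_1 + 4.0210·q_2 = (1.7469, -0.2898, 1.1673, -2.4776).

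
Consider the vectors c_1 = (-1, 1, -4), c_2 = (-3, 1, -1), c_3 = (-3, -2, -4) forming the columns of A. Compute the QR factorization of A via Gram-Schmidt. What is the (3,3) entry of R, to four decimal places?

r_{33} = 3.3691

c_1 = (-1, 1, -4); ‖c_1‖ = 4.2426, so q_1 = (-0.2357, 0.2357, -0.9428).
q_1·c_2 = (-0.2357)·(-3) + 0.2357·1 + (-0.9428)·(-1) = 1.8856.
u_2 = c_2 − 1.8856·q_1 = (-2.5556, 0.5556, 0.7778).
‖u_2‖ = 2.7285, so q_2 = (-0.9366, 0.2036, 0.2851).
q_1·c_3 = (-0.2357)·(-3) + 0.2357·(-2) + (-0.9428)·(-4) = 4.0069; q_2·c_3 = (-0.9366)·(-3) + 0.2036·(-2) + 0.2851·(-4) = 1.2624.
u_3 = c_3 − 4.0069·q_1 − 1.2624·q_2 = (-0.8731, -3.2015, -0.5821).
r_{33} = ‖u_3‖ = 3.3691.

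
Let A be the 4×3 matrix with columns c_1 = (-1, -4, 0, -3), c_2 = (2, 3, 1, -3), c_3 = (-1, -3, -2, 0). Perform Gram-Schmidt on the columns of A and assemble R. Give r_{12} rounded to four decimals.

c_1 = (-1, -4, 0, -3); ‖c_1‖ = 5.0990, so e_1 = (-0.1961, -0.7845, 0.0000, -0.5883).
r_{12} = e_1·c_2 = -0.9806.

r_{12} = -0.9806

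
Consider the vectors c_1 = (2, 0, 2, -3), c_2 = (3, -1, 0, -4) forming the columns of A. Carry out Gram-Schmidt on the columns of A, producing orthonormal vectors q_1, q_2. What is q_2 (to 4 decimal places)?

q_2 = (0.3349, -0.3796, -0.8038, -0.3126)

c_1 = (2, 0, 2, -3); ‖c_1‖ = 4.1231, so q_1 = (0.4851, 0.0000, 0.4851, -0.7276).
q_1·c_2 = 0.4851·3 + 0.0000·(-1) + 0.4851·0 + (-0.7276)·(-4) = 4.3656.
u_2 = c_2 − 4.3656·q_1 = (0.8824, -1.0000, -2.1176, -0.8235).
‖u_2‖ = 2.6346, so q_2 = (0.3349, -0.3796, -0.8038, -0.3126).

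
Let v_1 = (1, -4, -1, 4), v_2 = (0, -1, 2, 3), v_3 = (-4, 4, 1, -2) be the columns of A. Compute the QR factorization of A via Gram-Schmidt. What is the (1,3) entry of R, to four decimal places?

v_1 = (1, -4, -1, 4); ‖v_1‖ = 5.8310, so e_1 = (0.1715, -0.6860, -0.1715, 0.6860).
r_{13} = e_1·v_3 = -4.9735.

r_{13} = -4.9735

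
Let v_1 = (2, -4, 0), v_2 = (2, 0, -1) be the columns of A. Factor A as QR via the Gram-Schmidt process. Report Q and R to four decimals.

v_1 = (2, -4, 0); ‖v_1‖ = 4.4721, so q_1 = (0.4472, -0.8944, 0.0000).
q_1·v_2 = 0.4472·2 + (-0.8944)·0 + 0.0000·(-1) = 0.8944.
u_2 = v_2 − 0.8944·q_1 = (1.6000, 0.8000, -1.0000).
‖u_2‖ = 2.0494, so q_2 = (0.7807, 0.3904, -0.4880).

Q = [[0.4472, 0.7807], [-0.8944, 0.3904], [0.0000, -0.4880]], R = [[4.4721, 0.8944], [0.0000, 2.0494]]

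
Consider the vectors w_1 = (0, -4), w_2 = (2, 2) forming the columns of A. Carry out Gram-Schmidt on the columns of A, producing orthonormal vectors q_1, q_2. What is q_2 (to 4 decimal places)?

q_2 = (1.0000, 0.0000)

w_1 = (0, -4); ‖w_1‖ = 4.0000, so q_1 = (0.0000, -1.0000).
q_1·w_2 = 0.0000·2 + (-1.0000)·2 = -2.0000.
u_2 = w_2 + 2.0000·q_1 = (2.0000, 0.0000).
‖u_2‖ = 2.0000, so q_2 = (1.0000, 0.0000).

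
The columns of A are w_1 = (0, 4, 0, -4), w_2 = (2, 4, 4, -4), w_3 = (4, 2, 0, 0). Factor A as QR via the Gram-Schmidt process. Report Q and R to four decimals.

Q = [[0.0000, 0.4472, 0.8318], [0.7071, 0.0000, 0.2599], [0.0000, 0.8944, -0.4159], [-0.7071, 0.0000, 0.2599]], R = [[5.6569, 5.6569, 1.4142], [0.0000, 4.4721, 1.7889], [0.0000, 0.0000, 3.8471]]

w_1 = (0, 4, 0, -4); ‖w_1‖ = 5.6569, so q_1 = (0.0000, 0.7071, 0.0000, -0.7071).
q_1·w_2 = 0.0000·2 + 0.7071·4 + 0.0000·4 + (-0.7071)·(-4) = 5.6569.
u_2 = w_2 − 5.6569·q_1 = (2.0000, 0.0000, 4.0000, 0.0000).
‖u_2‖ = 4.4721, so q_2 = (0.4472, 0.0000, 0.8944, 0.0000).
q_1·w_3 = 0.0000·4 + 0.7071·2 + 0.0000·0 + (-0.7071)·0 = 1.4142; q_2·w_3 = 0.4472·4 + 0.0000·2 + 0.8944·0 + (0.0000)·0 = 1.7889.
u_3 = w_3 − 1.4142·q_1 − 1.7889·q_2 = (3.2000, 1.0000, -1.6000, 1.0000).
‖u_3‖ = 3.8471, so q_3 = (0.8318, 0.2599, -0.4159, 0.2599).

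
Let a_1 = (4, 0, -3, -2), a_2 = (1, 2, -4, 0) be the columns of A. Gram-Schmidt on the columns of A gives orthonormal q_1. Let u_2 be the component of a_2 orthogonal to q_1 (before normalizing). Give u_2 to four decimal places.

a_1 = (4, 0, -3, -2); ‖a_1‖ = 5.3852, so q_1 = (0.7428, 0.0000, -0.5571, -0.3714).
q_1·a_2 = 0.7428·1 + 0.0000·2 + (-0.5571)·(-4) + (-0.3714)·0 = 2.9711.
u_2 = a_2 − 2.9711·q_1 = (-1.2069, 2.0000, -2.3448, 1.1034).

u_2 = (-1.2069, 2.0000, -2.3448, 1.1034)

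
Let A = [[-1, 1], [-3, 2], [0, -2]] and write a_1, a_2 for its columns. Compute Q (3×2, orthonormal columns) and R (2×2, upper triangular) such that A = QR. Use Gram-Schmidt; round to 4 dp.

Q = [[-0.3162, 0.1482], [-0.9487, -0.0494], [0.0000, -0.9877]], R = [[3.1623, -2.2136], [0.0000, 2.0248]]

e_1 = a_1/‖a_1‖ = (-1, -3, 0)/3.1623 = (-0.3162, -0.9487, 0.0000).
r_{12} = e_1·a_2 = -2.2136.
u_2 = a_2 + 2.2136·e_1 = (0.3000, -0.1000, -2.0000).
‖u_2‖ = 2.0248, so e_2 = (0.1482, -0.0494, -0.9877).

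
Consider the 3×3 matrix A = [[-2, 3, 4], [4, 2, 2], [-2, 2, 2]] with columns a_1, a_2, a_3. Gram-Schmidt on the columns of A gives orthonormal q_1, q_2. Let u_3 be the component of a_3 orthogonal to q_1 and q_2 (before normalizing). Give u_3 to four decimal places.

u_3 = (0.3564, -0.0594, -0.4752)

a_1 = (-2, 4, -2); ‖a_1‖ = 4.8990, so q_1 = (-0.4082, 0.8165, -0.4082).
q_1·a_2 = (-0.4082)·3 + 0.8165·2 + (-0.4082)·2 = -0.4082.
u_2 = a_2 + 0.4082·q_1 = (2.8333, 2.3333, 1.8333).
‖u_2‖ = 4.1028, so q_2 = (0.6906, 0.5687, 0.4468).
q_1·a_3 = (-0.4082)·4 + 0.8165·2 + (-0.4082)·2 = -0.8165; q_2·a_3 = 0.6906·4 + 0.5687·2 + 0.4468·2 = 4.7934.
u_3 = a_3 + 0.8165·q_1 − 4.7934·q_2 = (0.3564, -0.0594, -0.4752).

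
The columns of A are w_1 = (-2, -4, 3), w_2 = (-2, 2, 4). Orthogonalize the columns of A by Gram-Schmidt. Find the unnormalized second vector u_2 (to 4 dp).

w_1 = (-2, -4, 3); ‖w_1‖ = 5.3852, so q_1 = (-0.3714, -0.7428, 0.5571).
q_1·w_2 = (-0.3714)·(-2) + (-0.7428)·2 + 0.5571·4 = 1.4856.
u_2 = w_2 − 1.4856·q_1 = (-1.4483, 3.1034, 3.1724).

u_2 = (-1.4483, 3.1034, 3.1724)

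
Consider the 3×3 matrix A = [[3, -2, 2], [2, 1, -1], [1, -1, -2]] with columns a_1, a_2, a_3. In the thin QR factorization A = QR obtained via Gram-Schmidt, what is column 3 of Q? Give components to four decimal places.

a_1 = (3, 2, 1); ‖a_1‖ = 3.7417, so e_1 = (0.8018, 0.5345, 0.2673).
e_1·a_2 = 0.8018·(-2) + 0.5345·1 + 0.2673·(-1) = -1.3363.
u_2 = a_2 + 1.3363·e_1 = (-0.9286, 1.7143, -0.6429).
‖u_2‖ = 2.0529, so e_2 = (-0.4523, 0.8351, -0.3132).
e_1·a_3 = 0.8018·2 + 0.5345·(-1) + 0.2673·(-2) = 0.5345; e_2·a_3 = (-0.4523)·2 + 0.8351·(-1) + (-0.3132)·(-2) = -1.1134.
u_3 = a_3 − 0.5345·e_1 + 1.1134·e_2 = (1.0678, -0.3559, -2.4915).
‖u_3‖ = 2.7340, so e_3 = (0.3906, -0.1302, -0.9113).

e_3 = (0.3906, -0.1302, -0.9113)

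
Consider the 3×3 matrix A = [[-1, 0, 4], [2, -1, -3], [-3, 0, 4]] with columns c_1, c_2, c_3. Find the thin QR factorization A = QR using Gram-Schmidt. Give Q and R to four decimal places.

c_1 = (-1, 2, -3); ‖c_1‖ = 3.7417, so e_1 = (-0.2673, 0.5345, -0.8018).
e_1·c_2 = (-0.2673)·0 + 0.5345·(-1) + (-0.8018)·0 = -0.5345.
u_2 = c_2 + 0.5345·e_1 = (-0.1429, -0.7143, -0.4286).
‖u_2‖ = 0.8452, so e_2 = (-0.1690, -0.8452, -0.5071).
e_1·c_3 = (-0.2673)·4 + 0.5345·(-3) + (-0.8018)·4 = -5.8797; e_2·c_3 = (-0.1690)·4 + (-0.8452)·(-3) + (-0.5071)·4 = -0.1690.
u_3 = c_3 + 5.8797·e_1 + 0.1690·e_2 = (2.4000, 0.0000, -0.8000).
‖u_3‖ = 2.5298, so e_3 = (0.9487, 0.0000, -0.3162).

Q = [[-0.2673, -0.1690, 0.9487], [0.5345, -0.8452, 0.0000], [-0.8018, -0.5071, -0.3162]], R = [[3.7417, -0.5345, -5.8797], [0.0000, 0.8452, -0.1690], [0.0000, 0.0000, 2.5298]]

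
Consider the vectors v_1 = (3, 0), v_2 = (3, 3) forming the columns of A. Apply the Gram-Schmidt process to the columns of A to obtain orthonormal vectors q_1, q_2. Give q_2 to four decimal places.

q_1 = v_1/‖v_1‖ = (3, 0)/3.0000 = (1.0000, 0.0000).
r_{12} = q_1·v_2 = 3.0000.
u_2 = v_2 − 3.0000·q_1 = (0.0000, 3.0000).
‖u_2‖ = 3.0000, so q_2 = (0.0000, 1.0000).

q_2 = (0.0000, 1.0000)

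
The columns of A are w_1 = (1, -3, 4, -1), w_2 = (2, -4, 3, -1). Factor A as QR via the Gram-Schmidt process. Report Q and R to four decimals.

Q = [[0.1925, 0.5774], [-0.5774, -0.5774], [0.7698, -0.5774], [-0.1925, 0.0000]], R = [[5.1962, 5.1962], [0.0000, 1.7321]]

w_1 = (1, -3, 4, -1); ‖w_1‖ = 5.1962, so q_1 = (0.1925, -0.5774, 0.7698, -0.1925).
q_1·w_2 = 0.1925·2 + (-0.5774)·(-4) + 0.7698·3 + (-0.1925)·(-1) = 5.1962.
u_2 = w_2 − 5.1962·q_1 = (1.0000, -1.0000, -1.0000, 0.0000).
‖u_2‖ = 1.7321, so q_2 = (0.5774, -0.5774, -0.5774, 0.0000).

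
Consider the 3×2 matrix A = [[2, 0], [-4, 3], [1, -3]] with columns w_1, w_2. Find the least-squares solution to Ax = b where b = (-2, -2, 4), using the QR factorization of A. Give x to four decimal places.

x = (-0.8235, -1.6863)

q_1 = w_1/‖w_1‖ = (2, -4, 1)/4.5826 = (0.4364, -0.8729, 0.2182).
r_{12} = q_1·w_2 = -3.2733.
u_2 = w_2 + 3.2733·q_1 = (1.4286, 0.1429, -2.2857).
‖u_2‖ = 2.6992, so q_2 = (0.5293, 0.0529, -0.8468).
Qᵀb = (1.7457, -4.5516).
Back-substitute: x_2 = -4.5516/2.6992 = -1.6863.
x_1 = (1.7457 + 3.2733·(-1.6863))/4.5826 = -0.8235.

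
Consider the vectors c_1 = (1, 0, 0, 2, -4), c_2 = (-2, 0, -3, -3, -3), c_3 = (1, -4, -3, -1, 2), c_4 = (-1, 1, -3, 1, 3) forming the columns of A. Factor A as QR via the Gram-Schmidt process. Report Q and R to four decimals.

c_1 = (1, 0, 0, 2, -4); ‖c_1‖ = 4.5826, so e_1 = (0.2182, 0.0000, 0.0000, 0.4364, -0.8729).
e_1·c_2 = 0.2182·(-2) + 0.0000·0 + 0.0000·(-3) + 0.4364·(-3) + (-0.8729)·(-3) = 0.8729.
u_2 = c_2 − 0.8729·e_1 = (-2.1905, 0.0000, -3.0000, -3.3810, -2.2381).
‖u_2‖ = 5.4989, so e_2 = (-0.3983, 0.0000, -0.5456, -0.6148, -0.4070).
e_1·c_3 = 0.2182·1 + 0.0000·(-4) + 0.0000·(-3) + 0.4364·(-1) + (-0.8729)·2 = -1.9640; e_2·c_3 = (-0.3983)·1 + 0.0000·(-4) + (-0.5456)·(-3) + (-0.6148)·(-1) + (-0.4070)·2 = 1.0392.
u_3 = c_3 + 1.9640·e_1 − 1.0392·e_2 = (1.8425, -4.0000, -2.4331, 0.4961, 0.7087).
‖u_3‖ = 5.1052, so e_3 = (0.3609, -0.7835, -0.4766, 0.0972, 0.1388).
e_1·c_4 = 0.2182·(-1) + 0.0000·1 + 0.0000·(-3) + 0.4364·1 + (-0.8729)·3 = -2.4004; e_2·c_4 = (-0.3983)·(-1) + 0.0000·1 + (-0.5456)·(-3) + (-0.6148)·1 + (-0.4070)·3 = 0.1992; e_3·c_4 = 0.3609·(-1) + (-0.7835)·1 + (-0.4766)·(-3) + 0.0972·1 + 0.1388·3 = 0.7989.
u_4 = c_4 + 2.4004·e_1 − 0.1992·e_2 − 0.7989·e_3 = (-0.6852, 1.6260, -2.5106, 2.0924, 0.8749).
‖u_4‖ = 3.8158, so e_4 = (-0.1796, 0.4261, -0.6579, 0.5484, 0.2293).

Q = [[0.2182, -0.3983, 0.3609, -0.1796], [0.0000, 0.0000, -0.7835, 0.4261], [0.0000, -0.5456, -0.4766, -0.6579], [0.4364, -0.6148, 0.0972, 0.5484], [-0.8729, -0.4070, 0.1388, 0.2293]], R = [[4.5826, 0.8729, -1.9640, -2.4004], [0.0000, 5.4989, 1.0392, 0.1992], [0.0000, 0.0000, 5.1052, 0.7989], [0.0000, 0.0000, 0.0000, 3.8158]]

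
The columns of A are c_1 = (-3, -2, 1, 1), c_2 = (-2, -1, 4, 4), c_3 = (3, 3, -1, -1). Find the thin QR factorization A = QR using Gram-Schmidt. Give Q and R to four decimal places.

Q = [[-0.7746, 0.2688, -0.5725], [-0.5164, 0.2538, 0.8179], [0.2582, 0.6570, -0.0409], [0.2582, 0.6570, -0.0409]], R = [[3.8730, 4.1312, -4.3894], [0.0000, 4.4647, 0.2538], [0.0000, 0.0000, 0.8179]]

c_1 = (-3, -2, 1, 1); ‖c_1‖ = 3.8730, so q_1 = (-0.7746, -0.5164, 0.2582, 0.2582).
q_1·c_2 = (-0.7746)·(-2) + (-0.5164)·(-1) + 0.2582·4 + 0.2582·4 = 4.1312.
u_2 = c_2 − 4.1312·q_1 = (1.2000, 1.1333, 2.9333, 2.9333).
‖u_2‖ = 4.4647, so q_2 = (0.2688, 0.2538, 0.6570, 0.6570).
q_1·c_3 = (-0.7746)·3 + (-0.5164)·3 + 0.2582·(-1) + 0.2582·(-1) = -4.3894; q_2·c_3 = 0.2688·3 + 0.2538·3 + 0.6570·(-1) + 0.6570·(-1) = 0.2538.
u_3 = c_3 + 4.3894·q_1 − 0.2538·q_2 = (-0.4682, 0.6689, -0.0334, -0.0334).
‖u_3‖ = 0.8179, so q_3 = (-0.5725, 0.8179, -0.0409, -0.0409).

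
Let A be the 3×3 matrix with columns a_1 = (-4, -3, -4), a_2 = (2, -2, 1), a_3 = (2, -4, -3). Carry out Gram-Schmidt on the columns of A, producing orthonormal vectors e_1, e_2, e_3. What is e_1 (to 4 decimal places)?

a_1 = (-4, -3, -4); ‖a_1‖ = 6.4031, so e_1 = (-0.6247, -0.4685, -0.6247).

e_1 = (-0.6247, -0.4685, -0.6247)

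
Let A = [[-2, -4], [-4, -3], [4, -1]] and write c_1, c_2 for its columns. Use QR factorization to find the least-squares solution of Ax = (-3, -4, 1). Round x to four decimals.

c_1 = (-2, -4, 4); ‖c_1‖ = 6.0000, so q_1 = (-0.3333, -0.6667, 0.6667).
q_1·c_2 = (-0.3333)·(-4) + (-0.6667)·(-3) + 0.6667·(-1) = 2.6667.
u_2 = c_2 − 2.6667·q_1 = (-3.1111, -1.2222, -2.7778).
‖u_2‖ = 4.3461, so q_2 = (-0.7158, -0.2812, -0.6391).
Qᵀb = (4.3333, 2.6332).
Back-substitute: x_2 = 2.6332/4.3461 = 0.6059.
x_1 = (4.3333 − 2.6667·0.6059)/6.0000 = 0.4529.

x = (0.4529, 0.6059)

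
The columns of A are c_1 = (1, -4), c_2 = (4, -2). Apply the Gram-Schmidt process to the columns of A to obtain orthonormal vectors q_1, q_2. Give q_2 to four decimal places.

c_1 = (1, -4); ‖c_1‖ = 4.1231, so q_1 = (0.2425, -0.9701).
q_1·c_2 = 0.2425·4 + (-0.9701)·(-2) = 2.9104.
u_2 = c_2 − 2.9104·q_1 = (3.2941, 0.8235).
‖u_2‖ = 3.3955, so q_2 = (0.9701, 0.2425).

q_2 = (0.9701, 0.2425)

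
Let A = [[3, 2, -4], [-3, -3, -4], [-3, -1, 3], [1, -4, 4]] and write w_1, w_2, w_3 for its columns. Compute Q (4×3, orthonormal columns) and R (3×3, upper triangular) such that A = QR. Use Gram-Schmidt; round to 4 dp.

Q = [[0.5669, 0.1043, -0.4546], [-0.5669, -0.3128, -0.7620], [-0.5669, 0.1043, 0.3896], [0.1890, -0.9383, 0.2468]], R = [[5.2915, 2.6458, -0.9449], [0.0000, 4.7958, -2.6064], [0.0000, 0.0000, 7.0224]]

w_1 = (3, -3, -3, 1); ‖w_1‖ = 5.2915, so e_1 = (0.5669, -0.5669, -0.5669, 0.1890).
e_1·w_2 = 0.5669·2 + (-0.5669)·(-3) + (-0.5669)·(-1) + 0.1890·(-4) = 2.6458.
u_2 = w_2 − 2.6458·e_1 = (0.5000, -1.5000, 0.5000, -4.5000).
‖u_2‖ = 4.7958, so e_2 = (0.1043, -0.3128, 0.1043, -0.9383).
e_1·w_3 = 0.5669·(-4) + (-0.5669)·(-4) + (-0.5669)·3 + 0.1890·4 = -0.9449; e_2·w_3 = 0.1043·(-4) + (-0.3128)·(-4) + 0.1043·3 + (-0.9383)·4 = -2.6064.
u_3 = w_3 + 0.9449·e_1 + 2.6064·e_2 = (-3.1925, -5.3509, 2.7360, 1.7329).
‖u_3‖ = 7.0224, so e_3 = (-0.4546, -0.7620, 0.3896, 0.2468).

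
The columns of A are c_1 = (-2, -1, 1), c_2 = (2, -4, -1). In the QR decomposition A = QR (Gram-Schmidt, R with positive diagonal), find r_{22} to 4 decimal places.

c_1 = (-2, -1, 1); ‖c_1‖ = 2.4495, so e_1 = (-0.8165, -0.4082, 0.4082).
e_1·c_2 = (-0.8165)·2 + (-0.4082)·(-4) + 0.4082·(-1) = -0.4082.
u_2 = c_2 + 0.4082·e_1 = (1.6667, -4.1667, -0.8333).
r_{22} = ‖u_2‖ = 4.5644.

r_{22} = 4.5644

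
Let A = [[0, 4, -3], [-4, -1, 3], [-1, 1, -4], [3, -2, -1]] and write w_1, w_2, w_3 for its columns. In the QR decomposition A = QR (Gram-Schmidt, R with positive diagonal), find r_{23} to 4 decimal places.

r_{23} = -3.9260

e_1 = w_1/‖w_1‖ = (0, -4, -1, 3)/5.0990 = (0.0000, -0.7845, -0.1961, 0.5883).
r_{12} = e_1·w_2 = -0.5883.
u_2 = w_2 + 0.5883·e_1 = (4.0000, -1.4615, 0.8846, -1.6538).
‖u_2‖ = 4.6534, so e_2 = (0.8596, -0.3141, 0.1901, -0.3554).
r_{23} = e_2·w_3 = -3.9260.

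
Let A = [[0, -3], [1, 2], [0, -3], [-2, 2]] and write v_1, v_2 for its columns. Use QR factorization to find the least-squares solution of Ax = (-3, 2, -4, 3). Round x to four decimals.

x = (-0.3333, 1.1667)

q_1 = v_1/‖v_1‖ = (0, 1, 0, -2)/2.2361 = (0.0000, 0.4472, 0.0000, -0.8944).
r_{12} = q_1·v_2 = -0.8944.
u_2 = v_2 + 0.8944·q_1 = (-3.0000, 2.4000, -3.0000, 1.2000).
‖u_2‖ = 5.0200, so q_2 = (-0.5976, 0.4781, -0.5976, 0.2390).
Qᵀb = (-1.7889, 5.8566).
Back-substitute: x_2 = 5.8566/5.0200 = 1.1667.
x_1 = (-1.7889 + 0.8944·1.1667)/2.2361 = -0.3333.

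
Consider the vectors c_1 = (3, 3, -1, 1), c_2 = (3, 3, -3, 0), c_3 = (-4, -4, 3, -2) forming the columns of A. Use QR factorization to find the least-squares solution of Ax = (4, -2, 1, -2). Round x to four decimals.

q_1 = c_1/‖c_1‖ = (3, 3, -1, 1)/4.4721 = (0.6708, 0.6708, -0.2236, 0.2236).
r_{12} = q_1·c_2 = 4.6957.
u_2 = c_2 − 4.6957·q_1 = (-0.1500, -0.1500, -1.9500, -1.0500).
‖u_2‖ = 2.2249, so q_2 = (-0.0674, -0.0674, -0.8765, -0.4719).
r_{13} = q_1·c_3 = -6.4846; r_{23} = q_2·c_3 = -1.1461.
u_3 = c_3 + 6.4846·q_1 + 1.1461·q_2 = (0.2727, 0.2727, 0.5455, -1.0909).
‖u_3‖ = 1.2792, so q_3 = (0.2132, 0.2132, 0.4264, -0.8528).
Qᵀb = (0.6708, -0.0674, 2.5584).
Back-substitute: x_3 = 2.5584/1.2792 = 2.0000.
x_2 = (-0.0674 + 1.1461·2.0000)/2.2249 = 1.0000.
x_1 = (0.6708 − 4.6957·1.0000 + 6.4846·2.0000)/4.4721 = 2.0000.

x = (2.0000, 1.0000, 2.0000)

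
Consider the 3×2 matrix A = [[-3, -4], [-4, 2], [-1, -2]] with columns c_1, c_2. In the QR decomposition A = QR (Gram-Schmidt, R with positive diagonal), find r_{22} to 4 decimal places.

e_1 = c_1/‖c_1‖ = (-3, -4, -1)/5.0990 = (-0.5883, -0.7845, -0.1961).
r_{12} = e_1·c_2 = 1.1767.
u_2 = c_2 − 1.1767·e_1 = (-3.3077, 2.9231, -1.7692).
r_{22} = ‖u_2‖ = 4.7556.

r_{22} = 4.7556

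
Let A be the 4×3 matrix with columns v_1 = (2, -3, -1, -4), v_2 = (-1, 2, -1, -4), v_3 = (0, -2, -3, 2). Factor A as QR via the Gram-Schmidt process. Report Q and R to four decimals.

Q = [[0.3651, -0.3642, -0.2371], [-0.5477, 0.6601, -0.1422], [-0.1826, -0.1593, -0.9351], [-0.7303, -0.6374, 0.2219]], R = [[5.4772, 1.6432, 0.1826], [0.0000, 4.3932, -2.1169], [0.0000, 0.0000, 3.5335]]

v_1 = (2, -3, -1, -4); ‖v_1‖ = 5.4772, so q_1 = (0.3651, -0.5477, -0.1826, -0.7303).
q_1·v_2 = 0.3651·(-1) + (-0.5477)·2 + (-0.1826)·(-1) + (-0.7303)·(-4) = 1.6432.
u_2 = v_2 − 1.6432·q_1 = (-1.6000, 2.9000, -0.7000, -2.8000).
‖u_2‖ = 4.3932, so q_2 = (-0.3642, 0.6601, -0.1593, -0.6374).
q_1·v_3 = 0.3651·0 + (-0.5477)·(-2) + (-0.1826)·(-3) + (-0.7303)·2 = 0.1826; q_2·v_3 = (-0.3642)·0 + 0.6601·(-2) + (-0.1593)·(-3) + (-0.6374)·2 = -2.1169.
u_3 = v_3 − 0.1826·q_1 + 2.1169·q_2 = (-0.8377, -0.5026, -3.3040, 0.7841).
‖u_3‖ = 3.5335, so q_3 = (-0.2371, -0.1422, -0.9351, 0.2219).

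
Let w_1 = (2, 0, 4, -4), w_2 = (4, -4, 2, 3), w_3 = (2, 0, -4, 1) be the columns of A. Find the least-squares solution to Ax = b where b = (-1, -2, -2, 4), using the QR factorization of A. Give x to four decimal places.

e_1 = w_1/‖w_1‖ = (2, 0, 4, -4)/6.0000 = (0.3333, 0.0000, 0.6667, -0.6667).
r_{12} = e_1·w_2 = 0.6667.
u_2 = w_2 − 0.6667·e_1 = (3.7778, -4.0000, 1.5556, 3.4444).
‖u_2‖ = 6.6750, so e_2 = (0.5660, -0.5993, 0.2330, 0.5160).
r_{13} = e_1·w_3 = -2.6667; r_{23} = e_2·w_3 = 0.7158.
u_3 = w_3 + 2.6667·e_1 − 0.7158·e_2 = (2.4838, 0.4289, -2.3890, -1.1471).
‖u_3‖ = 3.6574, so e_3 = (0.6791, 0.1173, -0.6532, -0.3136).
Qᵀb = (-4.3333, 2.2305, -0.8618).
Back-substitute: x_3 = -0.8618/3.6574 = -0.2356.
x_2 = (2.2305 − 0.7158·(-0.2356))/6.6750 = 0.3594.
x_1 = (-4.3333 − 0.6667·0.3594 + 2.6667·(-0.2356))/6.0000 = -0.8669.

x = (-0.8669, 0.3594, -0.2356)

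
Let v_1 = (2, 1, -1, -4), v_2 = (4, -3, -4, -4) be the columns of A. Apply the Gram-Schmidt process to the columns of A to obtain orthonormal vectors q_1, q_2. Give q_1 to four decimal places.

q_1 = v_1/‖v_1‖ = (2, 1, -1, -4)/4.6904 = (0.4264, 0.2132, -0.2132, -0.8528).

q_1 = (0.4264, 0.2132, -0.2132, -0.8528)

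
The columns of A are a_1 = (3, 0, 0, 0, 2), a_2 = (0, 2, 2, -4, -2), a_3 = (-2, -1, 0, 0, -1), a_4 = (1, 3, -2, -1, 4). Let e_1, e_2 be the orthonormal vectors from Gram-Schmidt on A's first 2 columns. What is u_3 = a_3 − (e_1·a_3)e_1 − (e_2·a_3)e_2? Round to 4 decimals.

u_3 = (-0.0690, -0.8161, 0.1839, -0.3678, 0.1034)

e_1 = a_1/‖a_1‖ = (3, 0, 0, 0, 2)/3.6056 = (0.8321, 0.0000, 0.0000, 0.0000, 0.5547).
r_{12} = e_1·a_2 = -1.1094.
u_2 = a_2 + 1.1094·e_1 = (0.9231, 2.0000, 2.0000, -4.0000, -1.3846).
‖u_2‖ = 5.1739, so e_2 = (0.1784, 0.3866, 0.3866, -0.7731, -0.2676).
r_{13} = e_1·a_3 = -2.2188; r_{23} = e_2·a_3 = -0.4758.
u_3 = a_3 + 2.2188·e_1 + 0.4758·e_2 = (-0.0690, -0.8161, 0.1839, -0.3678, 0.1034).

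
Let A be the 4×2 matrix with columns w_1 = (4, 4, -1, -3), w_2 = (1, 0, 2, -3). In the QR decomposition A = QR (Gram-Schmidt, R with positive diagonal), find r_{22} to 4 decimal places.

w_1 = (4, 4, -1, -3); ‖w_1‖ = 6.4807, so e_1 = (0.6172, 0.6172, -0.1543, -0.4629).
e_1·w_2 = 0.6172·1 + 0.6172·0 + (-0.1543)·2 + (-0.4629)·(-3) = 1.6973.
u_2 = w_2 − 1.6973·e_1 = (-0.0476, -1.0476, 2.2619, -2.2143).
r_{22} = ‖u_2‖ = 3.3345.

r_{22} = 3.3345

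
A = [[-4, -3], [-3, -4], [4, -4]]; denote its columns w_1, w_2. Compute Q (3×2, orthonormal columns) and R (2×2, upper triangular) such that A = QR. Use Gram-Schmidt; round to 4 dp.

Q = [[-0.6247, -0.3534], [-0.4685, -0.5437], [0.6247, -0.7612]], R = [[6.4031, 1.2494], [0.0000, 6.2800]]

e_1 = w_1/‖w_1‖ = (-4, -3, 4)/6.4031 = (-0.6247, -0.4685, 0.6247).
r_{12} = e_1·w_2 = 1.2494.
u_2 = w_2 − 1.2494·e_1 = (-2.2195, -3.4146, -4.7805).
‖u_2‖ = 6.2800, so e_2 = (-0.3534, -0.5437, -0.7612).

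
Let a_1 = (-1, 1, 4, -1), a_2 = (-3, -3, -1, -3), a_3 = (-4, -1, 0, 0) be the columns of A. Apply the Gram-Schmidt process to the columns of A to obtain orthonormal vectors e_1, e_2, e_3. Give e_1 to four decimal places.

a_1 = (-1, 1, 4, -1); ‖a_1‖ = 4.3589, so e_1 = (-0.2294, 0.2294, 0.9177, -0.2294).

e_1 = (-0.2294, 0.2294, 0.9177, -0.2294)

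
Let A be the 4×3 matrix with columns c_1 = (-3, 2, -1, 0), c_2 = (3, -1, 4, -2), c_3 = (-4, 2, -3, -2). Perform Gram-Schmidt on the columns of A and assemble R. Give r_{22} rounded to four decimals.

q_1 = c_1/‖c_1‖ = (-3, 2, -1, 0)/3.7417 = (-0.8018, 0.5345, -0.2673, 0.0000).
r_{12} = q_1·c_2 = -4.0089.
u_2 = c_2 + 4.0089·q_1 = (-0.2143, 1.1429, 2.9286, -2.0000).
r_{22} = ‖u_2‖ = 3.7321.

r_{22} = 3.7321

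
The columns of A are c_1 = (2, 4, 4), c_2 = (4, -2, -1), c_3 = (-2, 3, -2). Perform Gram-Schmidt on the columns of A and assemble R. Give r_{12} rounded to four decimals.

c_1 = (2, 4, 4); ‖c_1‖ = 6.0000, so q_1 = (0.3333, 0.6667, 0.6667).
r_{12} = q_1·c_2 = -0.6667.

r_{12} = -0.6667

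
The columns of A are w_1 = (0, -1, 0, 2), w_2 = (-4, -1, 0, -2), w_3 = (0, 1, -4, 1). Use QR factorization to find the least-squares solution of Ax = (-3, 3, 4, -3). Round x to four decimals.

x = (-1.4071, 0.4071, -0.7429)

q_1 = w_1/‖w_1‖ = (0, -1, 0, 2)/2.2361 = (0.0000, -0.4472, 0.0000, 0.8944).
r_{12} = q_1·w_2 = -1.3416.
u_2 = w_2 + 1.3416·q_1 = (-4.0000, -1.6000, 0.0000, -0.8000).
‖u_2‖ = 4.3818, so q_2 = (-0.9129, -0.3651, 0.0000, -0.1826).
r_{13} = q_1·w_3 = 0.4472; r_{23} = q_2·w_3 = -0.5477.
u_3 = w_3 − 0.4472·q_1 + 0.5477·q_2 = (-0.5000, 1.0000, -4.0000, 0.5000).
‖u_3‖ = 4.1833, so q_3 = (-0.1195, 0.2390, -0.9562, 0.1195).
Qᵀb = (-4.0249, 2.1909, -3.1076).
Back-substitute: x_3 = -3.1076/4.1833 = -0.7429.
x_2 = (2.1909 + 0.5477·(-0.7429))/4.3818 = 0.4071.
x_1 = (-4.0249 + 1.3416·0.4071 − 0.4472·(-0.7429))/2.2361 = -1.4071.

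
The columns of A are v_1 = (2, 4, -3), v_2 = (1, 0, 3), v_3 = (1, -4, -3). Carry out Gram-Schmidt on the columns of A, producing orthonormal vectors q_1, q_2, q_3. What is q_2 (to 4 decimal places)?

v_1 = (2, 4, -3); ‖v_1‖ = 5.3852, so q_1 = (0.3714, 0.7428, -0.5571).
q_1·v_2 = 0.3714·1 + 0.7428·0 + (-0.5571)·3 = -1.2999.
u_2 = v_2 + 1.2999·q_1 = (1.4828, 0.9655, 2.2759).
‖u_2‖ = 2.8828, so q_2 = (0.5144, 0.3349, 0.7895).

q_2 = (0.5144, 0.3349, 0.7895)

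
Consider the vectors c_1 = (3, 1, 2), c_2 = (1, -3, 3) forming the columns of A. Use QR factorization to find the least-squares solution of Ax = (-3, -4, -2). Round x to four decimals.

x = (-1.4826, 0.6261)

c_1 = (3, 1, 2); ‖c_1‖ = 3.7417, so e_1 = (0.8018, 0.2673, 0.5345).
e_1·c_2 = 0.8018·1 + 0.2673·(-3) + 0.5345·3 = 1.6036.
u_2 = c_2 − 1.6036·e_1 = (-0.2857, -3.4286, 2.1429).
‖u_2‖ = 4.0532, so e_2 = (-0.0705, -0.8459, 0.5287).
Qᵀb = (-4.5434, 2.5377).
Back-substitute: x_2 = 2.5377/4.0532 = 0.6261.
x_1 = (-4.5434 − 1.6036·0.6261)/3.7417 = -1.4826.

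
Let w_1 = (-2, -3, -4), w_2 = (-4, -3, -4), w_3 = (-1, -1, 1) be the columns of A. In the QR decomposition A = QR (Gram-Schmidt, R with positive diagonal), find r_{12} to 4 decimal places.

r_{12} = 6.1279

w_1 = (-2, -3, -4); ‖w_1‖ = 5.3852, so e_1 = (-0.3714, -0.5571, -0.7428).
r_{12} = e_1·w_2 = 6.1279.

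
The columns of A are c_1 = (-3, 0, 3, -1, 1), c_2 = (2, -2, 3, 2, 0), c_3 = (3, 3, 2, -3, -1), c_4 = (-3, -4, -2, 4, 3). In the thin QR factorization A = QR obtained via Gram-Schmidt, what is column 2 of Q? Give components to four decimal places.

c_1 = (-3, 0, 3, -1, 1); ‖c_1‖ = 4.4721, so q_1 = (-0.6708, 0.0000, 0.6708, -0.2236, 0.2236).
q_1·c_2 = (-0.6708)·2 + 0.0000·(-2) + 0.6708·3 + (-0.2236)·2 + 0.2236·0 = 0.2236.
u_2 = c_2 − 0.2236·q_1 = (2.1500, -2.0000, 2.8500, 2.0500, -0.0500).
‖u_2‖ = 4.5771, so q_2 = (0.4697, -0.4370, 0.6227, 0.4479, -0.0109).

q_2 = (0.4697, -0.4370, 0.6227, 0.4479, -0.0109)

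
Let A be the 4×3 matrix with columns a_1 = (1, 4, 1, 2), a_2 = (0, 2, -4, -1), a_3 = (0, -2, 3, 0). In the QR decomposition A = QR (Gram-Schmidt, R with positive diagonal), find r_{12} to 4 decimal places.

a_1 = (1, 4, 1, 2); ‖a_1‖ = 4.6904, so e_1 = (0.2132, 0.8528, 0.2132, 0.4264).
r_{12} = e_1·a_2 = 0.4264.

r_{12} = 0.4264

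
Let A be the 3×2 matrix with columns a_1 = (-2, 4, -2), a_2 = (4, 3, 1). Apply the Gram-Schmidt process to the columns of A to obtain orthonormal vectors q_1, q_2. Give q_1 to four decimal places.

q_1 = (-0.4082, 0.8165, -0.4082)

a_1 = (-2, 4, -2); ‖a_1‖ = 4.8990, so q_1 = (-0.4082, 0.8165, -0.4082).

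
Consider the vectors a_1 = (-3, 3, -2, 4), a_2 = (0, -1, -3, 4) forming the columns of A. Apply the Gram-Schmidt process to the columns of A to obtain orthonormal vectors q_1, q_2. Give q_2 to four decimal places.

q_1 = a_1/‖a_1‖ = (-3, 3, -2, 4)/6.1644 = (-0.4867, 0.4867, -0.3244, 0.6489).
r_{12} = q_1·a_2 = 3.0822.
u_2 = a_2 − 3.0822·q_1 = (1.5000, -2.5000, -2.0000, 2.0000).
‖u_2‖ = 4.0620, so q_2 = (0.3693, -0.6155, -0.4924, 0.4924).

q_2 = (0.3693, -0.6155, -0.4924, 0.4924)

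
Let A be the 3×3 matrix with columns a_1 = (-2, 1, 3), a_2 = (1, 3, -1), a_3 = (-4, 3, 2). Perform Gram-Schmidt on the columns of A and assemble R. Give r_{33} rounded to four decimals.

r_{33} = 2.3678

a_1 = (-2, 1, 3); ‖a_1‖ = 3.7417, so e_1 = (-0.5345, 0.2673, 0.8018).
e_1·a_2 = (-0.5345)·1 + 0.2673·3 + 0.8018·(-1) = -0.5345.
u_2 = a_2 + 0.5345·e_1 = (0.7143, 3.1429, -0.5714).
‖u_2‖ = 3.2733, so e_2 = (0.2182, 0.9602, -0.1746).
e_1·a_3 = (-0.5345)·(-4) + 0.2673·3 + 0.8018·2 = 4.5434; e_2·a_3 = 0.2182·(-4) + 0.9602·3 + (-0.1746)·2 = 1.6585.
u_3 = a_3 − 4.5434·e_1 − 1.6585·e_2 = (-1.9333, 0.1933, -1.3533).
r_{33} = ‖u_3‖ = 2.3678.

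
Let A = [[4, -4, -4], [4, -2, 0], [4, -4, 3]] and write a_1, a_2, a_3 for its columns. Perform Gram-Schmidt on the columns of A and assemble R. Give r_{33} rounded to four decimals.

a_1 = (4, 4, 4); ‖a_1‖ = 6.9282, so q_1 = (0.5774, 0.5774, 0.5774).
q_1·a_2 = 0.5774·(-4) + 0.5774·(-2) + 0.5774·(-4) = -5.7735.
u_2 = a_2 + 5.7735·q_1 = (-0.6667, 1.3333, -0.6667).
‖u_2‖ = 1.6330, so q_2 = (-0.4082, 0.8165, -0.4082).
q_1·a_3 = 0.5774·(-4) + 0.5774·0 + 0.5774·3 = -0.5774; q_2·a_3 = (-0.4082)·(-4) + 0.8165·0 + (-0.4082)·3 = 0.4082.
u_3 = a_3 + 0.5774·q_1 − 0.4082·q_2 = (-3.5000, 0.0000, 3.5000).
r_{33} = ‖u_3‖ = 4.9497.

r_{33} = 4.9497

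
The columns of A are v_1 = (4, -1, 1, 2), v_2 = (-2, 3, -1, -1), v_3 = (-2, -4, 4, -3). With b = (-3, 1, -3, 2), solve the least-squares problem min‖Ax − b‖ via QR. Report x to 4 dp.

x = (-1.7049, -1.4481, -0.8725)

v_1 = (4, -1, 1, 2); ‖v_1‖ = 4.6904, so e_1 = (0.8528, -0.2132, 0.2132, 0.4264).
e_1·v_2 = 0.8528·(-2) + (-0.2132)·3 + 0.2132·(-1) + 0.4264·(-1) = -2.9848.
u_2 = v_2 + 2.9848·e_1 = (0.5455, 2.3636, -0.3636, 0.2727).
‖u_2‖ = 2.4680, so e_2 = (0.2210, 0.9577, -0.1473, 0.1105).
e_1·v_3 = 0.8528·(-2) + (-0.2132)·(-4) + 0.2132·4 + 0.4264·(-3) = -1.2792; e_2·v_3 = 0.2210·(-2) + 0.9577·(-4) + (-0.1473)·4 + 0.1105·(-3) = -5.1938.
u_3 = v_3 + 1.2792·e_1 + 5.1938·e_2 = (0.2388, 0.7015, 3.5075, -1.8806).
‖u_3‖ = 4.0482, so e_3 = (0.0590, 0.1733, 0.8664, -0.4645).
Qᵀb = (-2.5584, 0.9577, -3.5321).
Back-substitute: x_3 = -3.5321/4.0482 = -0.8725.
x_2 = (0.9577 + 5.1938·(-0.8725))/2.4680 = -1.4481.
x_1 = (-2.5584 + 2.9848·(-1.4481) + 1.2792·(-0.8725))/4.6904 = -1.7049.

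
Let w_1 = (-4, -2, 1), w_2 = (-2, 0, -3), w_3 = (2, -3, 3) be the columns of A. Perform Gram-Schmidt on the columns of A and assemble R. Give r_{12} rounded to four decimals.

w_1 = (-4, -2, 1); ‖w_1‖ = 4.5826, so e_1 = (-0.8729, -0.4364, 0.2182).
r_{12} = e_1·w_2 = 1.0911.

r_{12} = 1.0911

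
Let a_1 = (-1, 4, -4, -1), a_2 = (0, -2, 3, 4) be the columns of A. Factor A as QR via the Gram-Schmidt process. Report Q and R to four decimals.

Q = [[-0.1715, -0.2033], [0.6860, 0.2372], [-0.6860, 0.0508], [-0.1715, 0.9486]], R = [[5.8310, -4.1160], [0.0000, 3.4726]]

a_1 = (-1, 4, -4, -1); ‖a_1‖ = 5.8310, so e_1 = (-0.1715, 0.6860, -0.6860, -0.1715).
e_1·a_2 = (-0.1715)·0 + 0.6860·(-2) + (-0.6860)·3 + (-0.1715)·4 = -4.1160.
u_2 = a_2 + 4.1160·e_1 = (-0.7059, 0.8235, 0.1765, 3.2941).
‖u_2‖ = 3.4726, so e_2 = (-0.2033, 0.2372, 0.0508, 0.9486).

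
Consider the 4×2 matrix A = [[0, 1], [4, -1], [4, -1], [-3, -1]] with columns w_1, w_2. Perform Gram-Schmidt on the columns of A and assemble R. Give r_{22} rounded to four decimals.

w_1 = (0, 4, 4, -3); ‖w_1‖ = 6.4031, so q_1 = (0.0000, 0.6247, 0.6247, -0.4685).
q_1·w_2 = 0.0000·1 + 0.6247·(-1) + 0.6247·(-1) + (-0.4685)·(-1) = -0.7809.
u_2 = w_2 + 0.7809·q_1 = (1.0000, -0.5122, -0.5122, -1.3659).
r_{22} = ‖u_2‖ = 1.8413.

r_{22} = 1.8413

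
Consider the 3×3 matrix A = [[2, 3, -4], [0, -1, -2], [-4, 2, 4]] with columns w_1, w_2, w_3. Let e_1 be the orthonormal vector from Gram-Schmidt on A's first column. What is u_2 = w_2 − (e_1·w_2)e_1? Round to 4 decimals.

w_1 = (2, 0, -4); ‖w_1‖ = 4.4721, so e_1 = (0.4472, 0.0000, -0.8944).
e_1·w_2 = 0.4472·3 + 0.0000·(-1) + (-0.8944)·2 = -0.4472.
u_2 = w_2 + 0.4472·e_1 = (3.2000, -1.0000, 1.6000).

u_2 = (3.2000, -1.0000, 1.6000)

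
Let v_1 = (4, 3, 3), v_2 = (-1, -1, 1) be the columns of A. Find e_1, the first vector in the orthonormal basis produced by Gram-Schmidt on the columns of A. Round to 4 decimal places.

v_1 = (4, 3, 3); ‖v_1‖ = 5.8310, so e_1 = (0.6860, 0.5145, 0.5145).

e_1 = (0.6860, 0.5145, 0.5145)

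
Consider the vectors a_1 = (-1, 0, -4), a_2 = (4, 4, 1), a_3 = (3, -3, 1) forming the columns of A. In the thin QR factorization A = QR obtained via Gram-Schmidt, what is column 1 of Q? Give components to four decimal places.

a_1 = (-1, 0, -4); ‖a_1‖ = 4.1231, so e_1 = (-0.2425, 0.0000, -0.9701).

e_1 = (-0.2425, 0.0000, -0.9701)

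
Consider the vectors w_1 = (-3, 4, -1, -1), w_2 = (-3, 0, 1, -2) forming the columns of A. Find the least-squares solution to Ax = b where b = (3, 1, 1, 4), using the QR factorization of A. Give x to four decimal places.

x = (0.0719, -1.1942)

w_1 = (-3, 4, -1, -1); ‖w_1‖ = 5.1962, so q_1 = (-0.5774, 0.7698, -0.1925, -0.1925).
q_1·w_2 = (-0.5774)·(-3) + 0.7698·0 + (-0.1925)·1 + (-0.1925)·(-2) = 1.9245.
u_2 = w_2 − 1.9245·q_1 = (-1.8889, -1.4815, 1.3704, -1.6296).
‖u_2‖ = 3.2088, so q_2 = (-0.5887, -0.4617, 0.4271, -0.5079).
Qᵀb = (-1.9245, -3.8321).
Back-substitute: x_2 = -3.8321/3.2088 = -1.1942.
x_1 = (-1.9245 − 1.9245·(-1.1942))/5.1962 = 0.0719.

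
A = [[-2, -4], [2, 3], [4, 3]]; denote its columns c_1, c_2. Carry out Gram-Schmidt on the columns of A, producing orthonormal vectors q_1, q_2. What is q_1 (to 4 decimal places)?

q_1 = (-0.4082, 0.4082, 0.8165)

c_1 = (-2, 2, 4); ‖c_1‖ = 4.8990, so q_1 = (-0.4082, 0.4082, 0.8165).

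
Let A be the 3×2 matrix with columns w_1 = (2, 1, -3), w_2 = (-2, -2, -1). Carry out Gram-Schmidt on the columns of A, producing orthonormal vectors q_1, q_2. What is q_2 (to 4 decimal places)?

w_1 = (2, 1, -3); ‖w_1‖ = 3.7417, so q_1 = (0.5345, 0.2673, -0.8018).
q_1·w_2 = 0.5345·(-2) + 0.2673·(-2) + (-0.8018)·(-1) = -0.8018.
u_2 = w_2 + 0.8018·q_1 = (-1.5714, -1.7857, -1.6429).
‖u_2‖ = 2.8909, so q_2 = (-0.5436, -0.6177, -0.5683).

q_2 = (-0.5436, -0.6177, -0.5683)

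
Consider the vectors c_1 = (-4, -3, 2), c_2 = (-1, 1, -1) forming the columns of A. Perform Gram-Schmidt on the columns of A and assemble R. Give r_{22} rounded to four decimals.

r_{22} = 1.7221

c_1 = (-4, -3, 2); ‖c_1‖ = 5.3852, so q_1 = (-0.7428, -0.5571, 0.3714).
q_1·c_2 = (-0.7428)·(-1) + (-0.5571)·1 + 0.3714·(-1) = -0.1857.
u_2 = c_2 + 0.1857·q_1 = (-1.1379, 0.8966, -0.9310).
r_{22} = ‖u_2‖ = 1.7221.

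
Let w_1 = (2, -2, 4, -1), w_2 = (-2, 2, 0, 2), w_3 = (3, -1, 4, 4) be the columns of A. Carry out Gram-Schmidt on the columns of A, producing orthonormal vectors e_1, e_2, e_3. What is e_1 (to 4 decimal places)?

w_1 = (2, -2, 4, -1); ‖w_1‖ = 5.0000, so e_1 = (0.4000, -0.4000, 0.8000, -0.2000).

e_1 = (0.4000, -0.4000, 0.8000, -0.2000)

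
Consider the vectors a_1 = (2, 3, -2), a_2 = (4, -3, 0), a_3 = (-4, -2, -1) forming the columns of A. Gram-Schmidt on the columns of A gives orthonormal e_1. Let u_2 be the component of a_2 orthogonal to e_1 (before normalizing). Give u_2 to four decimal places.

e_1 = a_1/‖a_1‖ = (2, 3, -2)/4.1231 = (0.4851, 0.7276, -0.4851).
r_{12} = e_1·a_2 = -0.2425.
u_2 = a_2 + 0.2425·e_1 = (4.1176, -2.8235, -0.1176).

u_2 = (4.1176, -2.8235, -0.1176)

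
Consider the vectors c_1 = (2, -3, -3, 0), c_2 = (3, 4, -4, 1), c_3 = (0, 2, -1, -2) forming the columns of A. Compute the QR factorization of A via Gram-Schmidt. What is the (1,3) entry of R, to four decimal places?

c_1 = (2, -3, -3, 0); ‖c_1‖ = 4.6904, so q_1 = (0.4264, -0.6396, -0.6396, 0.0000).
r_{13} = q_1·c_3 = -0.6396.

r_{13} = -0.6396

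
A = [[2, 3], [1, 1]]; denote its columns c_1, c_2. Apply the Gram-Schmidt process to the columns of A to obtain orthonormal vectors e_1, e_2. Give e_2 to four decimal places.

e_2 = (0.4472, -0.8944)

c_1 = (2, 1); ‖c_1‖ = 2.2361, so e_1 = (0.8944, 0.4472).
e_1·c_2 = 0.8944·3 + 0.4472·1 = 3.1305.
u_2 = c_2 − 3.1305·e_1 = (0.2000, -0.4000).
‖u_2‖ = 0.4472, so e_2 = (0.4472, -0.8944).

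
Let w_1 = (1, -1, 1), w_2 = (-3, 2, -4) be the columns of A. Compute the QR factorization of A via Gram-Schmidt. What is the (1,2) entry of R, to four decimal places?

r_{12} = -5.1962

e_1 = w_1/‖w_1‖ = (1, -1, 1)/1.7321 = (0.5774, -0.5774, 0.5774).
r_{12} = e_1·w_2 = -5.1962.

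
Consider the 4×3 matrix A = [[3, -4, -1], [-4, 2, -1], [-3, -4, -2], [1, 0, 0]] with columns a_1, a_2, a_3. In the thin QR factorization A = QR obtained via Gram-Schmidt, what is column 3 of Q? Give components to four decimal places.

e_3 = (-0.5836, -0.6987, 0.2343, -0.3411)

a_1 = (3, -4, -3, 1); ‖a_1‖ = 5.9161, so e_1 = (0.5071, -0.6761, -0.5071, 0.1690).
e_1·a_2 = 0.5071·(-4) + (-0.6761)·2 + (-0.5071)·(-4) + 0.1690·0 = -1.3522.
u_2 = a_2 + 1.3522·e_1 = (-3.3143, 1.0857, -4.6857, 0.2286).
‖u_2‖ = 5.8456, so e_2 = (-0.5670, 0.1857, -0.8016, 0.0391).
e_1·a_3 = 0.5071·(-1) + (-0.6761)·(-1) + (-0.5071)·(-2) + 0.1690·0 = 1.1832; e_2·a_3 = (-0.5670)·(-1) + 0.1857·(-1) + (-0.8016)·(-2) + 0.0391·0 = 1.9844.
u_3 = a_3 − 1.1832·e_1 − 1.9844·e_2 = (-0.4749, -0.5686, 0.1906, -0.2776).
‖u_3‖ = 0.8138, so e_3 = (-0.5836, -0.6987, 0.2343, -0.3411).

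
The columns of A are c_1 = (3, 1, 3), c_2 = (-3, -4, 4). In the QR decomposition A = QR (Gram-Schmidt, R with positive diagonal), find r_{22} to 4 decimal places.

r_{22} = 6.3990

c_1 = (3, 1, 3); ‖c_1‖ = 4.3589, so e_1 = (0.6882, 0.2294, 0.6882).
e_1·c_2 = 0.6882·(-3) + 0.2294·(-4) + 0.6882·4 = -0.2294.
u_2 = c_2 + 0.2294·e_1 = (-2.8421, -3.9474, 4.1579).
r_{22} = ‖u_2‖ = 6.3990.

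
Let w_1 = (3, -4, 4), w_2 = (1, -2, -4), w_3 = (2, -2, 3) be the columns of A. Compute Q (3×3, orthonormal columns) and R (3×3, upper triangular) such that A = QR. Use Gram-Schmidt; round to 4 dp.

Q = [[0.4685, 0.3025, 0.8301], [-0.6247, -0.5509, 0.5534], [0.6247, -0.7778, -0.0692]], R = [[6.4031, -0.7809, 4.0605], [0.0000, 4.5156, -0.6266], [0.0000, 0.0000, 0.3459]]

w_1 = (3, -4, 4); ‖w_1‖ = 6.4031, so e_1 = (0.4685, -0.6247, 0.6247).
e_1·w_2 = 0.4685·1 + (-0.6247)·(-2) + 0.6247·(-4) = -0.7809.
u_2 = w_2 + 0.7809·e_1 = (1.3659, -2.4878, -3.5122).
‖u_2‖ = 4.5156, so e_2 = (0.3025, -0.5509, -0.7778).
e_1·w_3 = 0.4685·2 + (-0.6247)·(-2) + 0.6247·3 = 4.0605; e_2·w_3 = 0.3025·2 + (-0.5509)·(-2) + (-0.7778)·3 = -0.6266.
u_3 = w_3 − 4.0605·e_1 + 0.6266·e_2 = (0.2871, 0.1914, -0.0239).
‖u_3‖ = 0.3459, so e_3 = (0.8301, 0.5534, -0.0692).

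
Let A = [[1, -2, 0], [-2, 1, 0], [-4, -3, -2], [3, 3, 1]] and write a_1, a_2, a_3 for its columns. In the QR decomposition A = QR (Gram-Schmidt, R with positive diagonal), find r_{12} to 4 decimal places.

r_{12} = 3.1038

a_1 = (1, -2, -4, 3); ‖a_1‖ = 5.4772, so q_1 = (0.1826, -0.3651, -0.7303, 0.5477).
r_{12} = q_1·a_2 = 3.1038.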